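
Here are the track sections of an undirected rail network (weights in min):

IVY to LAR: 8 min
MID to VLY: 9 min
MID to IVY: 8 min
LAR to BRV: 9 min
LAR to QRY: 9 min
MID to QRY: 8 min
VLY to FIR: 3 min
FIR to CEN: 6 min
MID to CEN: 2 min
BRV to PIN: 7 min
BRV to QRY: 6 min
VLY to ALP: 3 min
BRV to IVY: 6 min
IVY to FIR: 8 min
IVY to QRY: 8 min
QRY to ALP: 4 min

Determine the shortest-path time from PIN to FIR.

21 min

Shortest distances from PIN:
PIN: 0
BRV: 7  (via PIN)
QRY: 13  (via BRV)
IVY: 13  (via BRV)
LAR: 16  (via BRV)
ALP: 17  (via QRY)
VLY: 20  (via ALP)
MID: 21  (via QRY)
FIR: 21  (via IVY)
Shortest route: PIN → BRV → IVY → FIR = 21 min.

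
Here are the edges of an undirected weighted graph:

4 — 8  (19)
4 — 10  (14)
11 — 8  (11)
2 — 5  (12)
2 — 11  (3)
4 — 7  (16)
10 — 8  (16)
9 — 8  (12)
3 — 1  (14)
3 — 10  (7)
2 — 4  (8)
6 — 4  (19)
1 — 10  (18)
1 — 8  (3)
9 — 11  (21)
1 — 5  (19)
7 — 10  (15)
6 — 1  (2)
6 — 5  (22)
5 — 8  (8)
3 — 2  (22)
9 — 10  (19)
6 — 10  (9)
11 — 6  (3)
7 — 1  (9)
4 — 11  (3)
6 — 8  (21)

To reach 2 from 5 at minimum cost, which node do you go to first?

Compare a few routes:
5 - 8 - 1 - 6 - 11 - 2: 8+3+2+3+3 = 19
5 - 8 - 11 - 2: 8+11+3 = 22
5 - 2: 12 = 12
Cheapest is 5 - 2 at 12.
So from 5 the first move is to 2.

2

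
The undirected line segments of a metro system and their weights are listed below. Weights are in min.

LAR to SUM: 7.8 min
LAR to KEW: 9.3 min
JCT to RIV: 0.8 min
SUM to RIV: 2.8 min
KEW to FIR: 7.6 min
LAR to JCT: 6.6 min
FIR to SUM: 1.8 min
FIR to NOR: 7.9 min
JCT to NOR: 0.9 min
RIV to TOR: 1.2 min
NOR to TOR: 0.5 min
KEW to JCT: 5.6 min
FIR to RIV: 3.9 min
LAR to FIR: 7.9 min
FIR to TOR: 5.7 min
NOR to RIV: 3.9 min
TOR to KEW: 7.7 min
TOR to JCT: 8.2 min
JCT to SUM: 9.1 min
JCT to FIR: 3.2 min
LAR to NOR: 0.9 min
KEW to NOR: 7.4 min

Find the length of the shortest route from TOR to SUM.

Candidate routes:
TOR → NOR → JCT → FIR → SUM: 0.5+0.9+3.2+1.8 = 6.4
TOR → NOR → JCT → RIV → SUM: 0.5+0.9+0.8+2.8 = 5
TOR → RIV → FIR → SUM: 1.2+3.9+1.8 = 6.9
TOR → RIV → SUM: 1.2+2.8 = 4
Cheapest is TOR → RIV → SUM at 4 min.

4 min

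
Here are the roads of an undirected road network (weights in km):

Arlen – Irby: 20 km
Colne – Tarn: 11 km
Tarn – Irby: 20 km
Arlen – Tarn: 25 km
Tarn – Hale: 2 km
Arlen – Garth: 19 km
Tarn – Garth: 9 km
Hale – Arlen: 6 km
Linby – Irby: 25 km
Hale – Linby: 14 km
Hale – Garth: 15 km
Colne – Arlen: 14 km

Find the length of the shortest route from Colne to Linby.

Settle nodes by increasing distance from Colne:
Colne: 0
Tarn: 11  (via Colne)
Hale: 13  (via Tarn)
Arlen: 14  (via Colne)
Garth: 20  (via Tarn)
Linby: 27  (via Hale)
Shortest route: Colne → Tarn → Hale → Linby = 27 km.

27 km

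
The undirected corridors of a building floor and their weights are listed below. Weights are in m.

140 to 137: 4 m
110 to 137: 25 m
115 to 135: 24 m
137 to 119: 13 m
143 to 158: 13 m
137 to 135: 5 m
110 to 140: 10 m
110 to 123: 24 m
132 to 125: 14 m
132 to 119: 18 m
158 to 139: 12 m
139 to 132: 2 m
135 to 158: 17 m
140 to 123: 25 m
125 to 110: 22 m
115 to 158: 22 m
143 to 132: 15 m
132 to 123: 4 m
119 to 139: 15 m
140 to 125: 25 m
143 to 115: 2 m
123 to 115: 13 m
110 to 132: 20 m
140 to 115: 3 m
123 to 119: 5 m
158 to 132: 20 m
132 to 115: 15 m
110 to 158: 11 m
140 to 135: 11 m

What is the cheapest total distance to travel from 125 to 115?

28 m

Candidate routes:
125 → 132 → 115: 14+15 = 29
125 → 140 → 115: 25+3 = 28
Cheapest is 125 → 140 → 115 at 28 m.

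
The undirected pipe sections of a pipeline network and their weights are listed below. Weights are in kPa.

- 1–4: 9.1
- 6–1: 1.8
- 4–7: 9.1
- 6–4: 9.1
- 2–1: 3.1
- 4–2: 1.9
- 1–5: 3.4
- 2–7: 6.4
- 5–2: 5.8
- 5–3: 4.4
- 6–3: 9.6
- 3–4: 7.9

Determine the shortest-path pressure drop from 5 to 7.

Enumerating some paths:
5–2–7: 5.8+6.4 = 12.2
5–1–2–7: 3.4+3.1+6.4 = 12.9
The minimum is 12.2 kPa via 5–2–7.

12.2 kPa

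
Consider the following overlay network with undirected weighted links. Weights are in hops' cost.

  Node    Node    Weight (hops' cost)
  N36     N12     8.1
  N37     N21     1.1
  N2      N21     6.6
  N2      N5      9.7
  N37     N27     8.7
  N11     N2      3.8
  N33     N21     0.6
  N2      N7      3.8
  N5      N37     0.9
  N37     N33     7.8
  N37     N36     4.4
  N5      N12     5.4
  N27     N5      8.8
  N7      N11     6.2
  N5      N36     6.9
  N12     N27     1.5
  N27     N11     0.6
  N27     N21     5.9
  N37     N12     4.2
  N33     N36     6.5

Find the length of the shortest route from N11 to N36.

Enumerating some paths:
N11–N27–N12–N36: 0.6+1.5+8.1 = 10.2
N11–N27–N21–N37–N36: 0.6+5.9+1.1+4.4 = 12
N11–N27–N12–N37–N36: 0.6+1.5+4.2+4.4 = 10.7
Cheapest is N11–N27–N12–N36 at 10.2 hops' cost.

10.2 hops' cost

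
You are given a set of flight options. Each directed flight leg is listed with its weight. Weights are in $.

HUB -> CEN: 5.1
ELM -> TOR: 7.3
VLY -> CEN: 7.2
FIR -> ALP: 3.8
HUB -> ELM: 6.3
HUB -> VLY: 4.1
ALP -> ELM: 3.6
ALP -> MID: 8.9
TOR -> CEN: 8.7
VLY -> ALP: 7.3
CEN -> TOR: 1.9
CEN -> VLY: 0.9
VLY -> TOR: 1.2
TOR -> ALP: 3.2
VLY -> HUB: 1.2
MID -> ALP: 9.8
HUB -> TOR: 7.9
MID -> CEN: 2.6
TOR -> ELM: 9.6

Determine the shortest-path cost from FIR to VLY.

$16.2

Shortest distances from FIR:
FIR: 0
ALP: 3.8  (via FIR)
ELM: 7.4  (via ALP)
MID: 12.7  (via ALP)
TOR: 14.7  (via ELM)
CEN: 15.3  (via MID)
VLY: 16.2  (via CEN)
Shortest route: FIR → ALP → MID → CEN → VLY = $16.2.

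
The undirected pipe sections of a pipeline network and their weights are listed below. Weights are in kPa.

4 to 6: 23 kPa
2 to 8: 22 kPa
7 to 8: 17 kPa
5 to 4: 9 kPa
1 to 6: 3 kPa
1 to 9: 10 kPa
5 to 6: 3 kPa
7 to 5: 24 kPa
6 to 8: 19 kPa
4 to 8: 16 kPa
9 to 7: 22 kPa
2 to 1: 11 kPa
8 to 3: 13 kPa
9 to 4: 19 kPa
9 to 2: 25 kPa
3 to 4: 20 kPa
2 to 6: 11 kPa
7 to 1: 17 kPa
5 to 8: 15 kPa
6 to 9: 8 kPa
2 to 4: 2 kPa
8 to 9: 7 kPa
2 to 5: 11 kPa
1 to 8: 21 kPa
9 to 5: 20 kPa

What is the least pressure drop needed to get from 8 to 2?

18 kPa

Compare a few routes:
8–2: 22 = 22
8–4–2: 16+2 = 18
8–5–4–2: 15+9+2 = 26
Cheapest is 8–4–2 at 18 kPa.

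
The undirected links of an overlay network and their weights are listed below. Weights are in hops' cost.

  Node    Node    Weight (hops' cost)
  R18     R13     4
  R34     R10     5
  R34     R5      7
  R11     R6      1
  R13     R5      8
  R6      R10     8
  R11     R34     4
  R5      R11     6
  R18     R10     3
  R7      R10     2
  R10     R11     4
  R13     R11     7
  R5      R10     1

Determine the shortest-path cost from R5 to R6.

6 hops' cost

Shortest distances from R5:
R5: 0
R10: 1  (via R5)
R7: 3  (via R10)
R18: 4  (via R10)
R11: 5  (via R10)
R6: 6  (via R11)
Shortest route: R5–R10–R11–R6 = 6 hops' cost.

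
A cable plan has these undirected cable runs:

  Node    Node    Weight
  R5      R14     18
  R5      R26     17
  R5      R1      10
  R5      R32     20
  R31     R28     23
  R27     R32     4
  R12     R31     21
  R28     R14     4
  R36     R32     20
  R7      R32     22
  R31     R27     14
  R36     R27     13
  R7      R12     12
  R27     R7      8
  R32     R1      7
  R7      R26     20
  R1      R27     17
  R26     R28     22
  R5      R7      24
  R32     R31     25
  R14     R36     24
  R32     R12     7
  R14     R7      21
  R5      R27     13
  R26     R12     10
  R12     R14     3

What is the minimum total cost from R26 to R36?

34

Compare a few routes:
R26–R12–R14–R36: 10+3+24 = 37
R26–R12–R32–R36: 10+7+20 = 37
R26–R12–R32–R27–R36: 10+7+4+13 = 34
The minimum is 34 via R26–R12–R32–R27–R36.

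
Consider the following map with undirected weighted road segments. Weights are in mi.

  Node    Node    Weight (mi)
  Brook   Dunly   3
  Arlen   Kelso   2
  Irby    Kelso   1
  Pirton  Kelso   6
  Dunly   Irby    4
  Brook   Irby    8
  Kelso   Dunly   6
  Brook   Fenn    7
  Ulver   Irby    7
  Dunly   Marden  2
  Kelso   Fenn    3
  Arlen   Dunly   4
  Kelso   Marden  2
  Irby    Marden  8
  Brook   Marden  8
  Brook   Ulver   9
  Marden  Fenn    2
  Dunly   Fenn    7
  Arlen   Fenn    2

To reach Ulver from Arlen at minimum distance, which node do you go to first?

Enumerating some paths:
Arlen → Fenn → Kelso → Irby → Ulver: 2+3+1+7 = 13
Arlen → Kelso → Irby → Ulver: 2+1+7 = 10
Arlen → Dunly → Irby → Ulver: 4+4+7 = 15
Arlen → Fenn → Marden → Kelso → Irby → Ulver: 2+2+2+1+7 = 14
Cheapest is Arlen → Kelso → Irby → Ulver at 10 mi.
So from Arlen the first move is to Kelso.

Kelso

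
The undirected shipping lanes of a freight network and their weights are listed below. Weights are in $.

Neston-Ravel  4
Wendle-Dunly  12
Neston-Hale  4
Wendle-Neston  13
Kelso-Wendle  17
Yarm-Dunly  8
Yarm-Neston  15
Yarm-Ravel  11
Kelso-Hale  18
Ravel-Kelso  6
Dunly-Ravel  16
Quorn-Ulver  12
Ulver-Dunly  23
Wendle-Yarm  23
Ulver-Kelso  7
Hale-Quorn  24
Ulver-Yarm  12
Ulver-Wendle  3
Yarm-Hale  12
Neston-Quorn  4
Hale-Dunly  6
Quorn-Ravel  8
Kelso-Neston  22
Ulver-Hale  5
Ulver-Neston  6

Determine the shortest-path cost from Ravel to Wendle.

Enumerating some paths:
Ravel - Neston - Ulver - Wendle: 4+6+3 = 13
Ravel - Neston - Hale - Ulver - Wendle: 4+4+5+3 = 16
Ravel - Kelso - Ulver - Wendle: 6+7+3 = 16
Cheapest is Ravel - Neston - Ulver - Wendle at $13.

$13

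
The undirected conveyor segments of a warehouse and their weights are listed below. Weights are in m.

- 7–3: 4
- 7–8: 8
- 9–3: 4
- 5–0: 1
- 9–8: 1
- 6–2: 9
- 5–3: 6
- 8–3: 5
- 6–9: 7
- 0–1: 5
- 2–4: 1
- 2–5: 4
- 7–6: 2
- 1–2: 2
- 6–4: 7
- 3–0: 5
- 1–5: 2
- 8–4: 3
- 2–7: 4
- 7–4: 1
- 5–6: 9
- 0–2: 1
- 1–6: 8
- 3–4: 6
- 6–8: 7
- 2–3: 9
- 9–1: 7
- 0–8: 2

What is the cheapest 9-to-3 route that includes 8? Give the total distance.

6 m

Best 9 to 8: 9 → 8 costing 1
Shortest 8→3: 8 → 3 = 5
Total via 8: 1 + 5 = 6 m.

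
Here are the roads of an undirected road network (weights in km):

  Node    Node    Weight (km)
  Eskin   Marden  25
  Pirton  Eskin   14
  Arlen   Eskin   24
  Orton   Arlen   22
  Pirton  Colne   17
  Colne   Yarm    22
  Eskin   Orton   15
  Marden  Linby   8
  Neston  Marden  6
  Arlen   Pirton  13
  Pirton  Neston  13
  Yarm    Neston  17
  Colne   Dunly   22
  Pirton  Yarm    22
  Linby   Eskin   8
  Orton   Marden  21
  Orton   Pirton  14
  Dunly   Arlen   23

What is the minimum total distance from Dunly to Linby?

Settle nodes by increasing distance from Dunly:
Dunly: 0
Colne: 22  (via Dunly)
Arlen: 23  (via Dunly)
Pirton: 36  (via Arlen)
Yarm: 44  (via Colne)
Orton: 45  (via Arlen)
Eskin: 47  (via Arlen)
Neston: 49  (via Pirton)
Linby: 55  (via Eskin)
Shortest route: Dunly–Arlen–Eskin–Linby = 55 km.

55 km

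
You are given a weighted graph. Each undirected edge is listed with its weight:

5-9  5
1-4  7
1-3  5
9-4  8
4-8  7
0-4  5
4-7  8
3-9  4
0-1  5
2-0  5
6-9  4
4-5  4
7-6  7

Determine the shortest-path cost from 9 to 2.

Running Dijkstra from 9:
9: 0
3: 4  (via 9)
6: 4  (via 9)
5: 5  (via 9)
4: 8  (via 9)
1: 9  (via 3)
7: 11  (via 6)
0: 13  (via 4)
8: 15  (via 4)
2: 18  (via 0)
Shortest route: 9–4–0–2 = 18.

18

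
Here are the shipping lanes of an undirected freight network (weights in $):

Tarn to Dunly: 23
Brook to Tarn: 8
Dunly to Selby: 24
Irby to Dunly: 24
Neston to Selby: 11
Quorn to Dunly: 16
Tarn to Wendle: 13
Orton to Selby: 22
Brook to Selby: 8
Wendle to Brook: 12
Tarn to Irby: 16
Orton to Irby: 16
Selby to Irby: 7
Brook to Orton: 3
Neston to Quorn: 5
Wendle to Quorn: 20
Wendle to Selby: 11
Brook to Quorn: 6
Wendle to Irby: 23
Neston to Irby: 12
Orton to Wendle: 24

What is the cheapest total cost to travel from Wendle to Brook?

$12

Compare a few routes:
Wendle–Brook: 12 = 12
Wendle–Selby–Brook: 11+8 = 19
The minimum is $12 via Wendle–Brook.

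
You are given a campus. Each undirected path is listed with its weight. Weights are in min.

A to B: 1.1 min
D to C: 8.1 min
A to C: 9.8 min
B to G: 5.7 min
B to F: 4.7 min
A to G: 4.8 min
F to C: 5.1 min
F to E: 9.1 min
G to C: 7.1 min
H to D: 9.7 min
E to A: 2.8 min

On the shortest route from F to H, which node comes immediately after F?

Enumerating some paths:
F–B–G–C–D–H: 4.7+5.7+7.1+8.1+9.7 = 35.3
F–B–A–C–D–H: 4.7+1.1+9.8+8.1+9.7 = 33.4
F–B–A–G–C–D–H: 4.7+1.1+4.8+7.1+8.1+9.7 = 35.5
F–C–D–H: 5.1+8.1+9.7 = 22.9
Cheapest is F–C–D–H at 22.9 min.
So from F the first move is to C.

C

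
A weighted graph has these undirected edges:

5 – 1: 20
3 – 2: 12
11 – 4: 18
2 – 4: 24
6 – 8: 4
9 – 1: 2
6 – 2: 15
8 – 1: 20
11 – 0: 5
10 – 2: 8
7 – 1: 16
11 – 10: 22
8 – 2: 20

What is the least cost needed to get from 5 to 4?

83

Shortest distances from 5:
5: 0
1: 20  (via 5)
9: 22  (via 1)
7: 36  (via 1)
8: 40  (via 1)
6: 44  (via 8)
2: 59  (via 6)
10: 67  (via 2)
3: 71  (via 2)
4: 83  (via 2)
Shortest route: 5 → 1 → 8 → 6 → 2 → 4 = 83.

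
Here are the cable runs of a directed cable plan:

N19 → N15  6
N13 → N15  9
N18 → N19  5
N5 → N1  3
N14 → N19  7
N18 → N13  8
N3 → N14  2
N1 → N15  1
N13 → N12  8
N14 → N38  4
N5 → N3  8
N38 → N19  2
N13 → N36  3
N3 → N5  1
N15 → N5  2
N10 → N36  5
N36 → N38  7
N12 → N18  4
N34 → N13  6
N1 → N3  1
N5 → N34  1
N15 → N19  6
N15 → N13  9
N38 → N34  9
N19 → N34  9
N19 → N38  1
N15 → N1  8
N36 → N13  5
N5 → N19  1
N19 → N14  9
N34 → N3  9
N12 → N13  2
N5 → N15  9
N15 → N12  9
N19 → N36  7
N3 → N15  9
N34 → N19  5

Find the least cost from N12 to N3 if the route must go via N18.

Best N12 to N18: N12 → N18 costing 4
Shortest N18→N3: N18 → N19 → N15 → N5 → N1 → N3 = 17
Total via N18: 4 + 17 = 21.

21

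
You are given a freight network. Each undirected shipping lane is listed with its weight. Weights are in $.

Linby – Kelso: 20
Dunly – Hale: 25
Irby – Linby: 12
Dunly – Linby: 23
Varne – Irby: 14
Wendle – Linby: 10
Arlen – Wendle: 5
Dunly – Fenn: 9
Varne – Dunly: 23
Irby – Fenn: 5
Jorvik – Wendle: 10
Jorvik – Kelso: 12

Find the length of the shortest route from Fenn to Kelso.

$37

Settle nodes by increasing distance from Fenn:
Fenn: 0
Irby: 5  (via Fenn)
Dunly: 9  (via Fenn)
Linby: 17  (via Irby)
Varne: 19  (via Irby)
Wendle: 27  (via Linby)
Arlen: 32  (via Wendle)
Hale: 34  (via Dunly)
Kelso: 37  (via Linby)
Shortest route: Fenn → Irby → Linby → Kelso = $37.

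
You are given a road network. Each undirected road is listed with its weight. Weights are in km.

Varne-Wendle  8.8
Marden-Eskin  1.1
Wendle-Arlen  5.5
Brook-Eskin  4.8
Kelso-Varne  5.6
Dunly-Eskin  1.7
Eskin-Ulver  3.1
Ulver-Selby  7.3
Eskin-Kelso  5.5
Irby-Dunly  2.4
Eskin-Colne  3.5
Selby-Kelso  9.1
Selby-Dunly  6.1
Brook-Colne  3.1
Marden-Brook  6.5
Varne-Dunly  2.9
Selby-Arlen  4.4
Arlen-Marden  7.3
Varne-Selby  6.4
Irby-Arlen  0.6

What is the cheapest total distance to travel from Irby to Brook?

Shortest distances from Irby:
Irby: 0
Arlen: 0.6  (via Irby)
Dunly: 2.4  (via Irby)
Eskin: 4.1  (via Dunly)
Selby: 5  (via Arlen)
Marden: 5.2  (via Eskin)
Varne: 5.3  (via Dunly)
Wendle: 6.1  (via Arlen)
Ulver: 7.2  (via Eskin)
Colne: 7.6  (via Eskin)
Brook: 8.9  (via Eskin)
Shortest route: Irby → Dunly → Eskin → Brook = 8.9 km.

8.9 km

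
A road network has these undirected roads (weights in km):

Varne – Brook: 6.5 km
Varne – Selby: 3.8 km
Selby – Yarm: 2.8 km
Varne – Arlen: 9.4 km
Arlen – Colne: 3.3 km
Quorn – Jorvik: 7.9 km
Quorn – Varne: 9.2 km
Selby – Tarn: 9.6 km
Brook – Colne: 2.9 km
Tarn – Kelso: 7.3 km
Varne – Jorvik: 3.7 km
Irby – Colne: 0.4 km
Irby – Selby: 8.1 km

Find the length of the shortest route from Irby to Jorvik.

Compare a few routes:
Irby - Selby - Varne - Jorvik: 8.1+3.8+3.7 = 15.6
Irby - Colne - Brook - Varne - Jorvik: 0.4+2.9+6.5+3.7 = 13.5
Cheapest is Irby - Colne - Brook - Varne - Jorvik at 13.5 km.

13.5 km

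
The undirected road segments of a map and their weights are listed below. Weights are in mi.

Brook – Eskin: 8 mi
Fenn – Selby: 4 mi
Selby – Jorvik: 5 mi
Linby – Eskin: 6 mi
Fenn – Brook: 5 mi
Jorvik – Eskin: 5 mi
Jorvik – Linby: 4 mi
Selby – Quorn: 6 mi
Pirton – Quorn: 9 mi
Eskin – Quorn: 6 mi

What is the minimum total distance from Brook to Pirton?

Candidate routes:
Brook - Fenn - Selby - Jorvik - Eskin - Quorn - Pirton: 5+4+5+5+6+9 = 34
Brook - Fenn - Selby - Quorn - Pirton: 5+4+6+9 = 24
Brook - Eskin - Quorn - Pirton: 8+6+9 = 23
Brook - Eskin - Jorvik - Selby - Quorn - Pirton: 8+5+5+6+9 = 33
Cheapest is Brook - Eskin - Quorn - Pirton at 23 mi.

23 mi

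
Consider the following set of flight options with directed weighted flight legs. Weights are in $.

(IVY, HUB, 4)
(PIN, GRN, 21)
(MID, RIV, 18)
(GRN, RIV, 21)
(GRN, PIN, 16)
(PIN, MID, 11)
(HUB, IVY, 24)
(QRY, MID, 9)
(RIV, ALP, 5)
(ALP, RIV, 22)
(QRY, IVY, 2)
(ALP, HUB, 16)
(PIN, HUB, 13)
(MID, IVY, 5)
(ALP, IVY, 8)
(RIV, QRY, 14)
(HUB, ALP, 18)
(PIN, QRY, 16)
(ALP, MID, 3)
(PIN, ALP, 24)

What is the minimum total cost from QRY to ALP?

$24

Running Dijkstra from QRY:
QRY: 0
IVY: 2  (via QRY)
HUB: 6  (via IVY)
MID: 9  (via QRY)
ALP: 24  (via HUB)
Shortest route: QRY–IVY–HUB–ALP = $24.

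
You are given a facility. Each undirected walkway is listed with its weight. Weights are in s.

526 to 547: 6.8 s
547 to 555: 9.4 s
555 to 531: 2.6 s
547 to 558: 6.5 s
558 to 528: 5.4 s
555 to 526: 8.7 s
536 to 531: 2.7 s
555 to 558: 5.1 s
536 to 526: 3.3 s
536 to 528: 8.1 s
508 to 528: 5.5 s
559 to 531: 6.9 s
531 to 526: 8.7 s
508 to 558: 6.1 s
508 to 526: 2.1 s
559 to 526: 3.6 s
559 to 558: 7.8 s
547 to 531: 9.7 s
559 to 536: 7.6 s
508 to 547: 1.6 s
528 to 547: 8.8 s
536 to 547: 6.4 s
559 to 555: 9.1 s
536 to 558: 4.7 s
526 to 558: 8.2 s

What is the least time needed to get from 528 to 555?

Settle nodes by increasing distance from 528:
528: 0
558: 5.4  (via 528)
508: 5.5  (via 528)
547: 7.1  (via 508)
526: 7.6  (via 508)
536: 8.1  (via 528)
555: 10.5  (via 558)
Shortest route: 528 → 558 → 555 = 10.5 s.

10.5 s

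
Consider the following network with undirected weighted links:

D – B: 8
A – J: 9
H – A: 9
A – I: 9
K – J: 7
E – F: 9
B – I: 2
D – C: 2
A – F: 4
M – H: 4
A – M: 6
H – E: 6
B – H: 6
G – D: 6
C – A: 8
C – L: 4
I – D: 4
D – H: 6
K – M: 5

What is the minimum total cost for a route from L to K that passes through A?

Shortest L→A: L → C → A = 12
Best A to K: A → M → K costing 11
Total via A: 12 + 11 = 23.

23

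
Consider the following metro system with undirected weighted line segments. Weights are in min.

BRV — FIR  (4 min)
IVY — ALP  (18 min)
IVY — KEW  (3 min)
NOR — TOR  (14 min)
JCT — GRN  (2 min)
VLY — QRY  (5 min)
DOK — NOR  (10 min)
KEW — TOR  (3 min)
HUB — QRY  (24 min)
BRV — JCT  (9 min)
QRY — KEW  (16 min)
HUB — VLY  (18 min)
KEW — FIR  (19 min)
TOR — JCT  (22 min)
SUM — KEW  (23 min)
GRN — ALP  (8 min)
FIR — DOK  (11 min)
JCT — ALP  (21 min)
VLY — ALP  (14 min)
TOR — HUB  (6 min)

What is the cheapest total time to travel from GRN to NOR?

Compare a few routes:
GRN → JCT → TOR → NOR: 2+22+14 = 38
GRN → JCT → BRV → FIR → DOK → NOR: 2+9+4+11+10 = 36
GRN → ALP → IVY → KEW → TOR → NOR: 8+18+3+3+14 = 46
The minimum is 36 min via GRN → JCT → BRV → FIR → DOK → NOR.

36 min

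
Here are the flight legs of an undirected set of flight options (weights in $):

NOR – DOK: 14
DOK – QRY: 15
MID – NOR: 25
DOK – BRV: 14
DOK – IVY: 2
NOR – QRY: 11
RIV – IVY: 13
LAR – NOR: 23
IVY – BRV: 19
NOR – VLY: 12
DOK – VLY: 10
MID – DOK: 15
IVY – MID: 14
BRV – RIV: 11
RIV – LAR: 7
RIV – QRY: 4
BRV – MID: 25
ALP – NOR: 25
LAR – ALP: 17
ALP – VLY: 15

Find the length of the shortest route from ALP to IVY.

Enumerating some paths:
ALP–NOR–DOK–IVY: 25+14+2 = 41
ALP–LAR–RIV–IVY: 17+7+13 = 37
ALP–VLY–DOK–IVY: 15+10+2 = 27
The minimum is $27 via ALP–VLY–DOK–IVY.

$27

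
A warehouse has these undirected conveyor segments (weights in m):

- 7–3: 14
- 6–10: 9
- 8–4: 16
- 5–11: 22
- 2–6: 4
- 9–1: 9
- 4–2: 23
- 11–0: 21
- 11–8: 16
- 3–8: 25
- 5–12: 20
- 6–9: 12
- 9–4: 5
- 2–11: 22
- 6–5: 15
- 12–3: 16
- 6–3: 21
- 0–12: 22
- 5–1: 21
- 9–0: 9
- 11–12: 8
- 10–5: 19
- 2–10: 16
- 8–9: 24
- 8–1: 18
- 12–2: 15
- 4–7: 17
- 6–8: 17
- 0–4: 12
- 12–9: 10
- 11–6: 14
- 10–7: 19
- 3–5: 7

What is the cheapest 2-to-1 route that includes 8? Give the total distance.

39 m

Shortest 2→8: 2–6–8 = 21
Shortest 8→1: 8–1 = 18
Total via 8: 21 + 18 = 39 m.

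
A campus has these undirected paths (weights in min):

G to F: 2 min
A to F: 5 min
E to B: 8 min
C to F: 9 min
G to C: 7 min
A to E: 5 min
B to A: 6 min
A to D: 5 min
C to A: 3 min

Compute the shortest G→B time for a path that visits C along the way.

Shortest G→C: G → C = 7
Best C to B: C → A → B costing 9
Total via C: 7 + 9 = 16 min.

16 min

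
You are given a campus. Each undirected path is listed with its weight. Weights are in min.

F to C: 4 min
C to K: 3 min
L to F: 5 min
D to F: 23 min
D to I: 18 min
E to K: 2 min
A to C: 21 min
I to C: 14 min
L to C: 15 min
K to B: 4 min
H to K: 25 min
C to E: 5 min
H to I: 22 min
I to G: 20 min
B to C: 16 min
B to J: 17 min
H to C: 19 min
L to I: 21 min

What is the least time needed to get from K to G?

Compare a few routes:
K → B → C → I → G: 4+16+14+20 = 54
K → E → C → I → G: 2+5+14+20 = 41
K → C → F → L → I → G: 3+4+5+21+20 = 53
K → C → I → G: 3+14+20 = 37
The minimum is 37 min via K → C → I → G.

37 min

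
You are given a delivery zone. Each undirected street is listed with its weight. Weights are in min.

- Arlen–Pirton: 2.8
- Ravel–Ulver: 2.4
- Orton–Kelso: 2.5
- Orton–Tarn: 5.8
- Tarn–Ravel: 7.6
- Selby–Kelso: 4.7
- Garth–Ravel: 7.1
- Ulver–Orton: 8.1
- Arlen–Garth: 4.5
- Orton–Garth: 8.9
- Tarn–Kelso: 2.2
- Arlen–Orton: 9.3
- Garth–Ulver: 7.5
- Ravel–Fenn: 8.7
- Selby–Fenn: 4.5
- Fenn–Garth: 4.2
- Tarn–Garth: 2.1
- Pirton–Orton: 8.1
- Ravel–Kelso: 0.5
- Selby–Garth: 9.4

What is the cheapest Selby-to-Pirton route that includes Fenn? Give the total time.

Best Selby to Fenn: Selby → Fenn costing 4.5
Shortest Fenn→Pirton: Fenn → Garth → Arlen → Pirton = 11.5
Total via Fenn: 4.5 + 11.5 = 16 min.

16 min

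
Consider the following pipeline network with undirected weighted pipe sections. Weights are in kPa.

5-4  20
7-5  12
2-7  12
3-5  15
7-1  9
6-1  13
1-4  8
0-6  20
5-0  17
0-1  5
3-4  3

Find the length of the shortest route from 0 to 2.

Enumerating some paths:
0 → 1 → 7 → 2: 5+9+12 = 26
0 → 1 → 4 → 3 → 5 → 7 → 2: 5+8+3+15+12+12 = 55
0 → 5 → 7 → 2: 17+12+12 = 41
0 → 6 → 1 → 7 → 2: 20+13+9+12 = 54
Cheapest is 0 → 1 → 7 → 2 at 26 kPa.

26 kPa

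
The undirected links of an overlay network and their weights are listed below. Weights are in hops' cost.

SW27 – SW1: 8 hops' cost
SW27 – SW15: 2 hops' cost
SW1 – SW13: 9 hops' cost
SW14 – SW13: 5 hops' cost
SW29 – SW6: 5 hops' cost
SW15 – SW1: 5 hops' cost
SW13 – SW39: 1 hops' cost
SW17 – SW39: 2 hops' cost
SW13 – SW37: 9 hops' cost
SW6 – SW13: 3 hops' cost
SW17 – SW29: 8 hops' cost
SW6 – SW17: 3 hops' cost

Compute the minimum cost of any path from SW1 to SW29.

17 hops' cost

Compare a few routes:
SW1–SW13–SW6–SW29: 9+3+5 = 17
SW1–SW13–SW6–SW17–SW29: 9+3+3+8 = 23
SW1–SW13–SW39–SW17–SW29: 9+1+2+8 = 20
SW1–SW13–SW39–SW17–SW6–SW29: 9+1+2+3+5 = 20
The minimum is 17 hops' cost via SW1–SW13–SW6–SW29.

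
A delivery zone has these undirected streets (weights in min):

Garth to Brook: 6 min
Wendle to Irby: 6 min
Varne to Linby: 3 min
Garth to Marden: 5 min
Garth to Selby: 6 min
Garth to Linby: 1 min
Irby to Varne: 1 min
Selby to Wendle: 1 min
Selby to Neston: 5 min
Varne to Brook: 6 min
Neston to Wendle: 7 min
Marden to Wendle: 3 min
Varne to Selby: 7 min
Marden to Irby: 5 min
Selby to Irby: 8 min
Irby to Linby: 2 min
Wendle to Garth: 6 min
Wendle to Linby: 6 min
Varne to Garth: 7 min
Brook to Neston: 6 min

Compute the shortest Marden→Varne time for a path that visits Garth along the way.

Best Marden to Garth: Marden–Garth costing 5
Shortest Garth→Varne: Garth–Linby–Varne = 4
Total via Garth: 5 + 4 = 9 min.

9 min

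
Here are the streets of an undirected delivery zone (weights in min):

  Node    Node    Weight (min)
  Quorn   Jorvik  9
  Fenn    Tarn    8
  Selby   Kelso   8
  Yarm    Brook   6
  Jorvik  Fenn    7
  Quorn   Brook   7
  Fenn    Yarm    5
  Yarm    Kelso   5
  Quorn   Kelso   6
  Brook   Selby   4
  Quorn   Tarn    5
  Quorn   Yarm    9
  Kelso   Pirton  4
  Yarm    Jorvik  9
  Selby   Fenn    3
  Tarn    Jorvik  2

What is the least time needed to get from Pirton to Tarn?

Enumerating some paths:
Pirton - Kelso - Quorn - Tarn: 4+6+5 = 15
Pirton - Kelso - Yarm - Jorvik - Tarn: 4+5+9+2 = 20
Pirton - Kelso - Quorn - Jorvik - Tarn: 4+6+9+2 = 21
The minimum is 15 min via Pirton - Kelso - Quorn - Tarn.

15 min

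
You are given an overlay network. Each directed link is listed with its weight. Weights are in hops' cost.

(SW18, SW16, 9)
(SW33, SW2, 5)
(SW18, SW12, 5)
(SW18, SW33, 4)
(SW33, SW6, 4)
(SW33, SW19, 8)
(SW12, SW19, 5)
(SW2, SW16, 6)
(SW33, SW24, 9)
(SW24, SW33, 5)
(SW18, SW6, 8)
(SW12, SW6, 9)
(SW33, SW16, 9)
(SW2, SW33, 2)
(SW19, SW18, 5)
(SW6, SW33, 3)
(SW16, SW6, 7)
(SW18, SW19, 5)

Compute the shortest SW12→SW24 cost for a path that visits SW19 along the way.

Best SW12 to SW19: SW12 → SW19 costing 5
Shortest SW19→SW24: SW19 → SW18 → SW33 → SW24 = 18
Total via SW19: 5 + 18 = 23 hops' cost.

23 hops' cost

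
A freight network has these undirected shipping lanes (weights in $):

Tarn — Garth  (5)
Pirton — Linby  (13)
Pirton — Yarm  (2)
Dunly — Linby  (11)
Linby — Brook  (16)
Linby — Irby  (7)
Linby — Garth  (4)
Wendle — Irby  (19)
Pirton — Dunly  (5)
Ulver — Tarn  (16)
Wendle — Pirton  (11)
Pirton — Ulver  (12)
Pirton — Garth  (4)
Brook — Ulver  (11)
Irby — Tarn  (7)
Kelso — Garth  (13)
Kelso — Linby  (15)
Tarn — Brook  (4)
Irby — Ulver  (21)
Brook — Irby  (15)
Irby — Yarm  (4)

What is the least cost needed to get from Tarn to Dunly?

$14

Shortest distances from Tarn:
Tarn: 0
Brook: 4  (via Tarn)
Garth: 5  (via Tarn)
Irby: 7  (via Tarn)
Pirton: 9  (via Garth)
Linby: 9  (via Garth)
Yarm: 11  (via Irby)
Dunly: 14  (via Pirton)
Shortest route: Tarn–Garth–Pirton–Dunly = $14.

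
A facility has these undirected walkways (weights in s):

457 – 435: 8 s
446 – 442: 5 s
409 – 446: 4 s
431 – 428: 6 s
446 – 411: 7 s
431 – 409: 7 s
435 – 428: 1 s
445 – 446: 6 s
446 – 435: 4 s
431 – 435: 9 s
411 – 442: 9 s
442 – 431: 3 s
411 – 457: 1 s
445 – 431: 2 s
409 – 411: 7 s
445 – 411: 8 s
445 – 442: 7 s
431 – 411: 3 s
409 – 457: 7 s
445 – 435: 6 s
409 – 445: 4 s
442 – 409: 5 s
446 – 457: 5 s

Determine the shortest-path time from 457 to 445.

6 s

Enumerating some paths:
457–411–431–445: 1+3+2 = 6
457–446–445: 5+6 = 11
457–411–445: 1+8 = 9
The minimum is 6 s via 457–411–431–445.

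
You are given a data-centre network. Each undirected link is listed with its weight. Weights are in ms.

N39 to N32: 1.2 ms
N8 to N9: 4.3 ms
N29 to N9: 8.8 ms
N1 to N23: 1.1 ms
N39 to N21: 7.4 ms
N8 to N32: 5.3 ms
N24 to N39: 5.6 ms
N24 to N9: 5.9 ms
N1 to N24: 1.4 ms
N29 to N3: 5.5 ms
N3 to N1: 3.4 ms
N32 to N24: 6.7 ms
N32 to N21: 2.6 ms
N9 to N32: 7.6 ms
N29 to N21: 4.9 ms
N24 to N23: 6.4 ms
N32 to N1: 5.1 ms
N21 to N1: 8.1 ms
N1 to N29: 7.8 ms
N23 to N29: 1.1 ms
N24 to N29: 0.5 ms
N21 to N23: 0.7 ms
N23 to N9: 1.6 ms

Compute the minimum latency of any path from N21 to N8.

6.6 ms

Enumerating some paths:
N21 - N23 - N1 - N32 - N8: 0.7+1.1+5.1+5.3 = 12.2
N21 - N23 - N9 - N8: 0.7+1.6+4.3 = 6.6
N21 - N29 - N23 - N9 - N8: 4.9+1.1+1.6+4.3 = 11.9
N21 - N32 - N8: 2.6+5.3 = 7.9
The minimum is 6.6 ms via N21 - N23 - N9 - N8.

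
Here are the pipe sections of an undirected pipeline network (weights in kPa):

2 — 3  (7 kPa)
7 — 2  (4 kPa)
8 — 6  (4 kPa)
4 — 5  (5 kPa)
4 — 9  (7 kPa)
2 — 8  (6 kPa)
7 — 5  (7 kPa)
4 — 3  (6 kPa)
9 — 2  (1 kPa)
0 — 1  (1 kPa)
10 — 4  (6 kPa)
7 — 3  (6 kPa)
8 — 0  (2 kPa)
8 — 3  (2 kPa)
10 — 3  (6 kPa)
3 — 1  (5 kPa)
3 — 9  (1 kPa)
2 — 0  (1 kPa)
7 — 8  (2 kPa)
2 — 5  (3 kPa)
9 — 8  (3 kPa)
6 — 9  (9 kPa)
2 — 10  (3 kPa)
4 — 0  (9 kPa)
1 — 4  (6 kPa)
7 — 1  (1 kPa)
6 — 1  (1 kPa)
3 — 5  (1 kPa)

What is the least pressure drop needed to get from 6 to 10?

6 kPa

Settle nodes by increasing distance from 6:
6: 0
1: 1  (via 6)
0: 2  (via 1)
7: 2  (via 1)
2: 3  (via 0)
8: 4  (via 6)
9: 4  (via 2)
3: 5  (via 9)
5: 6  (via 2)
10: 6  (via 2)
Shortest route: 6 → 1 → 0 → 2 → 10 = 6 kPa.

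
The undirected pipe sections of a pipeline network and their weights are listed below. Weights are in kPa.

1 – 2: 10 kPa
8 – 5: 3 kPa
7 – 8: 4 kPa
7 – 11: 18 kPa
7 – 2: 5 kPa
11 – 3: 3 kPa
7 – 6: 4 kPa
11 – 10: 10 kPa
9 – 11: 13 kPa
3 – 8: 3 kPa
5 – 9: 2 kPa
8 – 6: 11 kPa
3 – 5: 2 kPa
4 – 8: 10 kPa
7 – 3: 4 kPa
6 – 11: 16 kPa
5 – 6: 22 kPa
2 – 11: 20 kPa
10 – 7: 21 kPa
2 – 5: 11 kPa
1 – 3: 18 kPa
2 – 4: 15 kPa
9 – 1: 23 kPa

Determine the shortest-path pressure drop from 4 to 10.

Candidate routes:
4–8–7–3–11–10: 10+4+4+3+10 = 31
4–8–7–10: 10+4+21 = 35
4–8–5–3–11–10: 10+3+2+3+10 = 28
4–8–3–11–10: 10+3+3+10 = 26
The minimum is 26 kPa via 4–8–3–11–10.

26 kPa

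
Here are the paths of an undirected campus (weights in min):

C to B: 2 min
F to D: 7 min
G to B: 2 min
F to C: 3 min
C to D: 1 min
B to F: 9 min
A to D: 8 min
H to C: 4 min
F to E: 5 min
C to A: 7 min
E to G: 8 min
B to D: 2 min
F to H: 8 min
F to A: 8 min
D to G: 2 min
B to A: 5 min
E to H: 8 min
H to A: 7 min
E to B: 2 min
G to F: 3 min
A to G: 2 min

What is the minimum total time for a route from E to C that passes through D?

Shortest E→D: E–B–D = 4
Best D to C: D–C costing 1
Total via D: 4 + 1 = 5 min.

5 min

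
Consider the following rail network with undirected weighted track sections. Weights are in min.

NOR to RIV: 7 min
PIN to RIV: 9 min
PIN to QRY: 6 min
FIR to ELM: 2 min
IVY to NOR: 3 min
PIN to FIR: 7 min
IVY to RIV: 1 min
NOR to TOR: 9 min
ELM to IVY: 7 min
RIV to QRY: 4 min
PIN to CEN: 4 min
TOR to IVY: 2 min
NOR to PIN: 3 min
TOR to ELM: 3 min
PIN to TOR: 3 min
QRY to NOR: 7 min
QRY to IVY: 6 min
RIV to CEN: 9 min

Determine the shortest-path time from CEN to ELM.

10 min

Enumerating some paths:
CEN → RIV → IVY → TOR → ELM: 9+1+2+3 = 15
CEN → PIN → FIR → ELM: 4+7+2 = 13
CEN → PIN → TOR → ELM: 4+3+3 = 10
The minimum is 10 min via CEN → PIN → TOR → ELM.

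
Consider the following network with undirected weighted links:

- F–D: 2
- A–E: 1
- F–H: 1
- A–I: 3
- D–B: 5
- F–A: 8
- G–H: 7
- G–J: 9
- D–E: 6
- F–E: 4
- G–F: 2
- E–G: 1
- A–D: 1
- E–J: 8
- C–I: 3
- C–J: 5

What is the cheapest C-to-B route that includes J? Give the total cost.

Best C to J: C → J costing 5
Best J to B: J → E → A → D → B costing 15
Total via J: 5 + 15 = 20.

20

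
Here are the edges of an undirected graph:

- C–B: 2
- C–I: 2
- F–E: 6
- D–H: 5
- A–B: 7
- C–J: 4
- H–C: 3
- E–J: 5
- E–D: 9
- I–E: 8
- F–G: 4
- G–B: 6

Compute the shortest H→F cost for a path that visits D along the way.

Shortest H→D: H–D = 5
Best D to F: D–E–F costing 15
Total via D: 5 + 15 = 20.

20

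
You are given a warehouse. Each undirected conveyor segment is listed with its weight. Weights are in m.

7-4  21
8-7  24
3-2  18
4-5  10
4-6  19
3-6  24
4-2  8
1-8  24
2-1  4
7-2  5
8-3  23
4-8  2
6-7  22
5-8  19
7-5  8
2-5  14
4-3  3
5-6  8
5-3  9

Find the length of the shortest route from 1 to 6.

25 m

Candidate routes:
1–2–5–6: 4+14+8 = 26
1–2–7–6: 4+5+22 = 31
1–2–4–5–6: 4+8+10+8 = 30
1–2–7–5–6: 4+5+8+8 = 25
The minimum is 25 m via 1–2–7–5–6.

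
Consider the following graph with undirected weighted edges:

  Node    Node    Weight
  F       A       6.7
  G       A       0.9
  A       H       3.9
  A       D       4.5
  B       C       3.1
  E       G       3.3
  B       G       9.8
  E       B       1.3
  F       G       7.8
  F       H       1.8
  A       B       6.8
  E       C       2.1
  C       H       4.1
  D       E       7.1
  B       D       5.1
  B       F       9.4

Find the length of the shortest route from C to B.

Shortest distances from C:
C: 0
E: 2.1  (via C)
B: 3.1  (via C)
Shortest route: C–B = 3.1.

3.1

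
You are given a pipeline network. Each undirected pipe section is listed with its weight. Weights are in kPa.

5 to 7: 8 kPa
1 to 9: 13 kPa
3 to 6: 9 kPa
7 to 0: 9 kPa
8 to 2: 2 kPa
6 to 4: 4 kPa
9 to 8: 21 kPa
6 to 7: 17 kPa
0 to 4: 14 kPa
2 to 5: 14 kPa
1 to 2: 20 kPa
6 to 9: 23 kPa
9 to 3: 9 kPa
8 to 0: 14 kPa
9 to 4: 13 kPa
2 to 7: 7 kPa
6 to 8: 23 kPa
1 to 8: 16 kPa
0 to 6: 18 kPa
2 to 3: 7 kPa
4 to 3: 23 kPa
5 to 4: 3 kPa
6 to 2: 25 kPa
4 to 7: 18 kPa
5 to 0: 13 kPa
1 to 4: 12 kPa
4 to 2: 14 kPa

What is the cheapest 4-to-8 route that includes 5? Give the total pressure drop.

Best 4 to 5: 4–5 costing 3
Best 5 to 8: 5–2–8 costing 16
Total via 5: 3 + 16 = 19 kPa.

19 kPa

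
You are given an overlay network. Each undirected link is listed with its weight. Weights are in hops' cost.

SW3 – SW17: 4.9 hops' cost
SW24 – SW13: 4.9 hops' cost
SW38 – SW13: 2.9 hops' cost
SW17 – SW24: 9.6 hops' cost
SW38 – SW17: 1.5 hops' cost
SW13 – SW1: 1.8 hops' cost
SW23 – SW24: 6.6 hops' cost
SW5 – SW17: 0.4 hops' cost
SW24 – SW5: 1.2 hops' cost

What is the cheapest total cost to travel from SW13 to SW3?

Compare a few routes:
SW13–SW24–SW5–SW17–SW3: 4.9+1.2+0.4+4.9 = 11.4
SW13–SW38–SW17–SW3: 2.9+1.5+4.9 = 9.3
SW13–SW24–SW17–SW3: 4.9+9.6+4.9 = 19.4
The minimum is 9.3 hops' cost via SW13–SW38–SW17–SW3.

9.3 hops' cost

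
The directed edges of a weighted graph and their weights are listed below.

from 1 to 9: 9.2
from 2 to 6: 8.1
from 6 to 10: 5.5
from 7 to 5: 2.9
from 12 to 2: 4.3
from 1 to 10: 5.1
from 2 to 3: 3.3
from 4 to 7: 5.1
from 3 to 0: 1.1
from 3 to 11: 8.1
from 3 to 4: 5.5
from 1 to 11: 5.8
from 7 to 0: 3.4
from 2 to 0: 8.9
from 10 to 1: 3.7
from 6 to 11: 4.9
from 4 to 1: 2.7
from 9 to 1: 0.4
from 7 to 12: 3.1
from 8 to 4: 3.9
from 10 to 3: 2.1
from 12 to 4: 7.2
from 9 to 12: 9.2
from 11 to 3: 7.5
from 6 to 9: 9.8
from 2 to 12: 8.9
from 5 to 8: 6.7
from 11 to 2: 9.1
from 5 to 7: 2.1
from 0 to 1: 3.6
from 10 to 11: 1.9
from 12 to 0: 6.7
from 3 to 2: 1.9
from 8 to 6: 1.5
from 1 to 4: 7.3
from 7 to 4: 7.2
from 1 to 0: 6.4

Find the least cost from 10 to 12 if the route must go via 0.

Best 10 to 0: 10 → 3 → 0 costing 3.2
Best 0 to 12: 0 → 1 → 4 → 7 → 12 costing 19.1
Total via 0: 3.2 + 19.1 = 22.3.

22.3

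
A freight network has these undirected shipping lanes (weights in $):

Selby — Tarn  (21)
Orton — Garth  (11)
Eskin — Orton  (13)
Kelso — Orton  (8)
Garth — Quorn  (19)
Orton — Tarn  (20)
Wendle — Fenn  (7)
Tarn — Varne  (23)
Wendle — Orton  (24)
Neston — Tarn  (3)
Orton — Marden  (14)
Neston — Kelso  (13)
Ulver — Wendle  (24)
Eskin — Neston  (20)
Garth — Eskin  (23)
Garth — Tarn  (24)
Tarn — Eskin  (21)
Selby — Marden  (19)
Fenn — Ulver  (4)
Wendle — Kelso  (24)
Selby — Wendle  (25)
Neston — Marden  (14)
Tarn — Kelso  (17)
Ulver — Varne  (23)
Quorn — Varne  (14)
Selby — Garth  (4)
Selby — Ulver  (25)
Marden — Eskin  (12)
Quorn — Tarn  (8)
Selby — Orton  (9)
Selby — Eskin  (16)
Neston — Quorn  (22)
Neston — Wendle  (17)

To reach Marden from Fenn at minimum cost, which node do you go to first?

Candidate routes:
Fenn → Wendle → Neston → Marden: 7+17+14 = 38
Fenn → Wendle → Orton → Marden: 7+24+14 = 45
Fenn → Ulver → Selby → Marden: 4+25+19 = 48
The minimum is $38 via Fenn → Wendle → Neston → Marden.
So from Fenn the first move is to Wendle.

Wendle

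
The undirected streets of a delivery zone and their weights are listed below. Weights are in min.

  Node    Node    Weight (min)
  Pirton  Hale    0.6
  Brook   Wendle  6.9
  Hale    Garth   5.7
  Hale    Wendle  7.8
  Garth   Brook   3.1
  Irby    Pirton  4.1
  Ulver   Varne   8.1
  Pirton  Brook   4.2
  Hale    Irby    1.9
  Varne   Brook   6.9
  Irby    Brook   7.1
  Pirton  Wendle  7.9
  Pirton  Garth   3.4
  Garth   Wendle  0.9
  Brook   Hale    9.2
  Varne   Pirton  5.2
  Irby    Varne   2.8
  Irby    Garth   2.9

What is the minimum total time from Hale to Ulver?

12.8 min

Running Dijkstra from Hale:
Hale: 0
Pirton: 0.6  (via Hale)
Irby: 1.9  (via Hale)
Garth: 4  (via Pirton)
Varne: 4.7  (via Irby)
Brook: 4.8  (via Pirton)
Wendle: 4.9  (via Garth)
Ulver: 12.8  (via Varne)
Shortest route: Hale → Irby → Varne → Ulver = 12.8 min.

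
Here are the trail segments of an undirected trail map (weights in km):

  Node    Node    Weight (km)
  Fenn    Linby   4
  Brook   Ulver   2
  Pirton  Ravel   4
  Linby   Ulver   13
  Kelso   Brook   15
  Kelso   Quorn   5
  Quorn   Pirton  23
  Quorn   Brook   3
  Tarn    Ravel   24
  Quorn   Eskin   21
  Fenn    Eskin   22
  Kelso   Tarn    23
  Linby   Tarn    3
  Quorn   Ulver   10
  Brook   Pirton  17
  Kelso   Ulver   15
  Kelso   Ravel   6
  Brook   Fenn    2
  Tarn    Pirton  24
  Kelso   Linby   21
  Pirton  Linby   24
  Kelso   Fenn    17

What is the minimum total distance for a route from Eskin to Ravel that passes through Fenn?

Best Eskin to Fenn: Eskin → Fenn costing 22
Shortest Fenn→Ravel: Fenn → Brook → Quorn → Kelso → Ravel = 16
Total via Fenn: 22 + 16 = 38 km.

38 km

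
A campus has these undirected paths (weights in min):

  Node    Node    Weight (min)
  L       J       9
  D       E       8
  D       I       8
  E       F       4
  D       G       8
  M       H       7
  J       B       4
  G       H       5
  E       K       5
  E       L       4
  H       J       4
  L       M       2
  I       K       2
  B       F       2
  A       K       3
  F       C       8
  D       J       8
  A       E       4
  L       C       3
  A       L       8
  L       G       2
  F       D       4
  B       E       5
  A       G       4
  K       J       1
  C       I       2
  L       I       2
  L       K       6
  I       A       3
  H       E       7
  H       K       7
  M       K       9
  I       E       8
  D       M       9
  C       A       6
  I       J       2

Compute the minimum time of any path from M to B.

10 min

Enumerating some paths:
M → L → I → K → J → B: 2+2+2+1+4 = 11
M → L → I → J → B: 2+2+2+4 = 10
The minimum is 10 min via M → L → I → J → B.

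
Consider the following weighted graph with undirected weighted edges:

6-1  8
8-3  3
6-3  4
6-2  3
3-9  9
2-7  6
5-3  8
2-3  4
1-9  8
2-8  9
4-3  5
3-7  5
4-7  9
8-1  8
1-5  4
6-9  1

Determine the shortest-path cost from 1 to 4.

Candidate routes:
1 → 9 → 6 → 3 → 4: 8+1+4+5 = 18
1 → 6 → 3 → 4: 8+4+5 = 17
1 → 8 → 3 → 4: 8+3+5 = 16
1 → 5 → 3 → 4: 4+8+5 = 17
Cheapest is 1 → 8 → 3 → 4 at 16.

16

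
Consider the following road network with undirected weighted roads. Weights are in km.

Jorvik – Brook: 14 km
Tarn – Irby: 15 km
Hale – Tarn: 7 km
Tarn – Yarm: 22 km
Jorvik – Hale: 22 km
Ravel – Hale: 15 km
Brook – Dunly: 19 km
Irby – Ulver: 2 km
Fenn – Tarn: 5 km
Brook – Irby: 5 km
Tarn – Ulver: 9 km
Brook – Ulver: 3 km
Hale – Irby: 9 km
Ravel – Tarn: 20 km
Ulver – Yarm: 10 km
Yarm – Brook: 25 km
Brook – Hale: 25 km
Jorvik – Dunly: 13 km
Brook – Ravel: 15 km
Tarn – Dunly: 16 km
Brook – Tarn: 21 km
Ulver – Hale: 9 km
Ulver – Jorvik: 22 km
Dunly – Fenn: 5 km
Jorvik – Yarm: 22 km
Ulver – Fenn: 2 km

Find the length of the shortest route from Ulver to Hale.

Candidate routes:
Ulver–Hale: 9 = 9
Ulver–Fenn–Tarn–Hale: 2+5+7 = 14
Ulver–Irby–Hale: 2+9 = 11
Ulver–Tarn–Hale: 9+7 = 16
The minimum is 9 km via Ulver–Hale.

9 km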